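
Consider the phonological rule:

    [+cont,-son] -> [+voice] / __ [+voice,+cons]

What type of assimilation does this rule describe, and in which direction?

The structural change is [+voice], and the conditioning segment [+voice,+cons] (a voiced consonant) is itself voiced, so the target comes to share the voicing of its neighbour — voicing assimilation.
The conditioning segment sits to the right of the focus bar, meaning the trigger follows the segment that changes — regressive assimilation.

regressive voicing assimilation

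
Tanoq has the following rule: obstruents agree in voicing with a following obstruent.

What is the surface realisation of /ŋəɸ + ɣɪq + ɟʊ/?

/ɸ/ is a voiceless bilabial fricative. The following trigger /ɣ/ is voiced, so /ɸ/ must become voiced as well.
Changing only its voicing to voiced gives [β] — the voiced bilabial fricative.
At the second juncture, /q/ likewise becomes [ɢ] adjacent to /ɟ/.

[ŋəβɣɪɢɟʊ]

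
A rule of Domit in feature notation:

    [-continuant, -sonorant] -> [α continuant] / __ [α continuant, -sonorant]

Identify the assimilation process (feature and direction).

The shared variable α links the value of [continuant] on the target to that of the neighbouring obstruent. [continuant] distinguishes stops from fricatives — a manner-of-articulation feature — so this is manner assimilation.
The conditioning segment sits to the right of the focus bar, meaning the trigger follows the segment that changes — regressive assimilation.

regressive manner assimilation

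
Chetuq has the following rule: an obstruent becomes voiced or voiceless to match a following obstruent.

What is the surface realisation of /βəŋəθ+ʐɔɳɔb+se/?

/θ/ is a voiceless dental fricative. The following trigger /ʐ/ is voiced, so /θ/ must become voiced as well.
The voiced dental fricative is [ð], so /θ/ → [ð].
At the second juncture, /b/ likewise becomes [p] adjacent to /s/.

[βəŋəðʐɔɳɔpse]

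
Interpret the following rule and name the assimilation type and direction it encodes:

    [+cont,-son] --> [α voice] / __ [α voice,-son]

The shared variable α links the value of [voice] on the target to the same value on the neighbouring segment, so voicing is the feature that assimilates.
The conditioning segment sits to the right of the focus bar, meaning the trigger follows the segment that changes — regressive assimilation.

regressive voicing assimilation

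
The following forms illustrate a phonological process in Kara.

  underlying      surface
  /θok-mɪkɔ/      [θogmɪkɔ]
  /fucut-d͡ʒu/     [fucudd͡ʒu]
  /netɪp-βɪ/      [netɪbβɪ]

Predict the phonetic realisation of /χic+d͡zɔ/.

The data show regressive voicing assimilation: /k/ → [g] before /m/; /t/ → [d] before /d͡ʒ/; /p/ → [b] before /β/. In each pair only voicing changes, matching the following consonant, while place and manner stay constant.
/c/ is a voiceless palatal stop. The following trigger /d͡z/ is voiced, so /c/ must become voiced as well.
Changing only its voicing to voiced gives [ɟ] — the voiced palatal stop.

[χiɟd͡zɔ]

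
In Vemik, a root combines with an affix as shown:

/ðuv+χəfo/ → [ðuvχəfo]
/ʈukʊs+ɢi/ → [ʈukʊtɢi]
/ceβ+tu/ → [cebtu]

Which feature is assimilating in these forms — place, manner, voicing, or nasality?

manner

Underlying /s/ is realised as [t] next to /ɢ/; /ɢ/ itself does not change.
/s/ is a fricative while /ɢ/ is a stop; the output [t] is a stop, matching the trigger — so the feature that spreads is manner.
The other alternating form patterns the same way: /β/ → [b] before /t/ (fricative → stop, matching a stop) — only manner changes, and always toward the following segment.
Nothing changes in [ðuvχəfo]: there the adjacent consonants already agree in manner (/v/ and /χ/ are both fricatives), so this form is consistent with the same rule.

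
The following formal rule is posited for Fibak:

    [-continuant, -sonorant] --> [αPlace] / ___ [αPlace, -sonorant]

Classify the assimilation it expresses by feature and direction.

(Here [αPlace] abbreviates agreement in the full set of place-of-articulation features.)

regressive place assimilation

The shared variable α links the value of the place features (abbreviated [Place]) on the target to the same value on the neighbouring segment, so place is the feature that assimilates.
Since the environment is written after the underscore, the trigger follows the target; the direction is regressive.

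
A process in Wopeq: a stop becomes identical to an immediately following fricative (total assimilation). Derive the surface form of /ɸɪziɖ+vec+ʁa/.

[ɸɪzivveʁʁa]

/ɖ/ is the segment targeted by the rule; it sits immediately before /v/, so it assimilates completely and surfaces as [v].
The same rule applies at the second boundary: /c/ → [ʁ] next to /ʁ/.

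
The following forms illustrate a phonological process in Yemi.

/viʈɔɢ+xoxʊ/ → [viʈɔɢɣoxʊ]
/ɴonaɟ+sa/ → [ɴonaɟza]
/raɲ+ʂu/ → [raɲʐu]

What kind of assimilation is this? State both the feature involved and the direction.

progressive voicing assimilation

Comparing underlying and surface forms, /x/ → [ɣ] is the alternation; the neighbouring /ɢ/ is constant.
/x/ is voiceless while /ɢ/ is voiced; the output [ɣ] is voiced, matching the trigger — so the feature that spreads is voicing.
Place and manner are unchanged, so the assimilation is partial, not total.
The other alternating forms pattern the same way: /s/ → [z] after /ɟ/ (voiceless → voiced, matching voiced); /ʂ/ → [ʐ] after /ɲ/ (voiceless → voiced, matching voiced) — only voicing changes, and always toward the preceding segment.
The trigger is the preceding segment, so the direction is progressive (perseverative).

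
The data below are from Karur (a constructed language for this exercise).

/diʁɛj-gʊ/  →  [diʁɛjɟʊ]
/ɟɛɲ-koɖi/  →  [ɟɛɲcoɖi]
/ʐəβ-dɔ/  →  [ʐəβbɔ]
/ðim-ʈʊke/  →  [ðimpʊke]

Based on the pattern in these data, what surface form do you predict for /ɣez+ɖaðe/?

The data show progressive place assimilation: /g/ → [ɟ] after /j/; /k/ → [c] after /ɲ/; /d/ → [b] after /β/; /ʈ/ → [p] after /m/. In each pair only place changes, matching the preceding consonant, while manner and voice stay constant.
/ɖ/ is a voiced retroflex stop. The preceding trigger /z/ is alveolar, so /ɖ/ must become alveolar as well.
Changing only its place to alveolar gives [d] — the voiced alveolar stop.

[ɣezdaðe]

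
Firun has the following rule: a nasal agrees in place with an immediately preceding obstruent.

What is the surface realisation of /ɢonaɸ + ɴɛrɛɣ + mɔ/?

The rule targets /ɴ/ (voiced uvular nasal), which sits after the trigger /ɸ/ (bilabial).
A voiced bilabial nasal is [m], so the surface segment is [m].
At the second juncture, /m/ likewise becomes [ŋ] adjacent to /ɣ/.

[ɢonaɸmɛrɛɣŋɔ]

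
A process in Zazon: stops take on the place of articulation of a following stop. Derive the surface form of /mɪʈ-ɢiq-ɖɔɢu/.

[mɪqɢiʈɖɔɢu]

/ʈ/ is a voiceless retroflex stop. The following trigger /ɢ/ is uvular, so /ʈ/ must become uvular as well.
A voiceless uvular stop is [q], so the surface segment is [q].
The same rule applies at the second boundary: /q/ → [ʈ] next to /ɖ/.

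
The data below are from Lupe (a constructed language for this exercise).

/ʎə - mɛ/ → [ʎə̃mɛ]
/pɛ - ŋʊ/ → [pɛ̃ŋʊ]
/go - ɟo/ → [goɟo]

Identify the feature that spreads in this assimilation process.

The vowel /ə/ surfaces as nasalised [ə̃] next to the following nasal /m/ — it has acquired the [+nasal] feature of its neighbour.
Likewise in the remaining data: /ɛ/ → [ɛ̃] before /ŋ/ — each time a vowel is nasalised next to a following nasal.
No change occurs in [goɟo] because the vowel at the boundary is adjacent to an oral consonant, not a nasal (/o/ next to /ɟ/).

nasality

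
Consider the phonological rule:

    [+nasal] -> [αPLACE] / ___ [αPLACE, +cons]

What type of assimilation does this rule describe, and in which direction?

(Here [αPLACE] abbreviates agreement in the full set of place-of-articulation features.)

regressive place assimilation

The shared variable α links the value of the place features (abbreviated [PLACE]) on the target to the same value on the neighbouring segment, so place is the feature that assimilates.
The conditioning segment sits to the right of the focus bar, meaning the trigger follows the segment that changes — regressive assimilation.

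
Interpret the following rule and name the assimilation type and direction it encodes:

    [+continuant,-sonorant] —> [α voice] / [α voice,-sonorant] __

The shared variable α links the value of [voice] on the target to the same value on the neighbouring segment, so voicing is the feature that assimilates.
The conditioning segment sits to the left of the focus bar, meaning the trigger precedes the segment that changes — progressive assimilation.

progressive voicing assimilation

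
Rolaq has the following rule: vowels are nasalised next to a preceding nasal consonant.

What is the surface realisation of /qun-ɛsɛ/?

[qunɛ̃sɛ]

/ɛ/ sits next to the nasal /n/ and is therefore nasalised to [ɛ̃].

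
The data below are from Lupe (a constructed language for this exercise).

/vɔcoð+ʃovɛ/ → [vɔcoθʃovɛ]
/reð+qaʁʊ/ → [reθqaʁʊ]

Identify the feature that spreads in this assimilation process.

The segment that alternates is /ð/, which surfaces as [θ] when adjacent to /ʃ/.
The change voiced → voiceless matches the voicing of the following /ʃ/, identifying this as voicing assimilation.
The same holds elsewhere in the data: /ð/ → [θ] before /q/ (voiced → voiceless, matching voiceless) — only voicing changes, and always toward the following segment.

voicing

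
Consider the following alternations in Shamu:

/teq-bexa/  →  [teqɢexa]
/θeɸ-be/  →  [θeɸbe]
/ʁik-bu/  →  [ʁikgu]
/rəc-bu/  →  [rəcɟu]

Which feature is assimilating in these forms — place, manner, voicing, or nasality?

place

Underlying /b/ is realised as [ɢ] next to /q/; /q/ itself does not change.
The change bilabial → uvular matches the place of the preceding /q/, identifying this as place assimilation.
The other alternating forms pattern the same way: /b/ → [g] after /k/ (bilabial → velar, matching velar); /b/ → [ɟ] after /c/ (bilabial → palatal, matching palatal) — only place changes, and always toward the preceding segment.
No alternation appears in [θeɸbe]: there the adjacent consonants already agree in place (/b/ and /ɸ/ are both bilabial), so this form is consistent with the same rule.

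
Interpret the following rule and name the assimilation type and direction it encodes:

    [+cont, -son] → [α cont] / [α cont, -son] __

progressive manner assimilation

The shared variable α links the value of [cont] on the target to that of the neighbouring obstruent. [cont] distinguishes stops from fricatives — a manner-of-articulation feature — so this is manner assimilation.
Since the environment is written before the underscore, the trigger precedes the target; the direction is progressive.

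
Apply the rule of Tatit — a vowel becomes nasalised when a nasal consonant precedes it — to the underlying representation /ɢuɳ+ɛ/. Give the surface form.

[ɢuɳɛ̃]

/ɛ/ sits next to the nasal /ɳ/ and is therefore nasalised to [ɛ̃].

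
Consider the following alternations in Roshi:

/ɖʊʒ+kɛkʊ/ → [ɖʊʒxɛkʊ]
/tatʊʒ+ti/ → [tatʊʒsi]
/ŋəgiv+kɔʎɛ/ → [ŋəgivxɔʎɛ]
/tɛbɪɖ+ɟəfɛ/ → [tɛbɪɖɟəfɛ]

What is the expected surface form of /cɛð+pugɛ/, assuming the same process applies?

[cɛðɸugɛ]

The data show progressive manner assimilation: /k/ → [x] after /ʒ/; /t/ → [s] after /ʒ/; /k/ → [x] after /v/. In each pair only manner changes, matching the preceding consonant, while place and voice stay constant.
No alternation appears in [tɛbɪɖɟəfɛ]: there the adjacent consonants already agree in manner (/ɟ/ and /ɖ/ are both stops), so this form is consistent with the same rule.
/p/ is a voiceless bilabial stop. The preceding trigger /ð/ is a fricative, so /p/ must become a fricative as well.
A voiceless bilabial fricative is [ɸ], so the surface segment is [ɸ].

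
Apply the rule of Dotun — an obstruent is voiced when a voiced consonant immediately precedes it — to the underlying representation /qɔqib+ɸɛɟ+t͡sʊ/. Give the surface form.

/ɸ/ is a voiceless bilabial fricative. The preceding trigger /b/ is voiced, so /ɸ/ must become voiced as well.
Changing only its voicing to voiced gives [β] — the voiced bilabial fricative.
At the second juncture, /t͡s/ likewise becomes [d͡z] adjacent to /ɟ/.

[qɔqibβɛɟd͡zʊ]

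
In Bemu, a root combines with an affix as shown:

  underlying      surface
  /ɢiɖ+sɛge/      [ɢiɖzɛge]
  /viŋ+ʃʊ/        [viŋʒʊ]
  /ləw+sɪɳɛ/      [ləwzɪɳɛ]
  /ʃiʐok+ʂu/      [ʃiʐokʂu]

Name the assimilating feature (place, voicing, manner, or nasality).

voicing

The segment that alternates is /s/, which surfaces as [z] when adjacent to /ɖ/.
/s/ is voiceless while /ɖ/ is voiced; the output [z] is voiced, matching the trigger — so the feature that spreads is voicing.
The other alternating forms pattern the same way: /ʃ/ → [ʒ] after /ŋ/ (voiceless → voiced, matching voiced); /s/ → [z] after /w/ (voiceless → voiced, matching voiced) — only voicing changes, and always toward the preceding segment.
No alternation appears in [ʃiʐokʂu]: there the adjacent consonants already agree in voicing (/ʂ/ and /k/ are both voiceless), so this form is consistent with the same rule.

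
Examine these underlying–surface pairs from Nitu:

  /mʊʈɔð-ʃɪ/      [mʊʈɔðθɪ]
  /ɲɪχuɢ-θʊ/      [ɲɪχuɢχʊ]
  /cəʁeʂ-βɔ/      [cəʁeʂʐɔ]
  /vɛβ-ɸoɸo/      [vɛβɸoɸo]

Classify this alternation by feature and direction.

progressive place assimilation

Underlying /ʃ/ is realised as [θ] next to /ð/; /ð/ itself does not change.
/ʃ/ is postalveolar while /ð/ is dental; the output [θ] is dental, matching the trigger — so the feature that spreads is place.
Manner and voice are unchanged, so the assimilation is partial, not total.
The same holds elsewhere in the data: /θ/ → [χ] after /ɢ/ (dental → uvular, matching uvular); /β/ → [ʐ] after /ʂ/ (bilabial → retroflex, matching retroflex) — only place changes, and always toward the preceding segment.
Nothing changes in [vɛβɸoɸo]: there the adjacent consonants already agree in place (/ɸ/ and /β/ are both bilabial), so this form is consistent with the same rule.
The trigger is the preceding segment, so the direction is progressive (perseverative).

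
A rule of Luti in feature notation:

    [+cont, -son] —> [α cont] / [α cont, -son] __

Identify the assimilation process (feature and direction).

The rule copies [cont] (continuancy) from the environment onto the target fricatives; since [±cont] encodes the stop/fricative manner contrast, the assimilating dimension is manner.
Since the environment is written before the underscore, the trigger precedes the target; the direction is progressive.

progressive manner assimilation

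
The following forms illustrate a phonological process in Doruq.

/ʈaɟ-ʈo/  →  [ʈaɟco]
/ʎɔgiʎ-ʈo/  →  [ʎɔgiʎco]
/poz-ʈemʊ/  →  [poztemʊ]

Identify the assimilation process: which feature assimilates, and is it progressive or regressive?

progressive place assimilation

Comparing underlying and surface forms, /ʈ/ → [c] is the alternation; the neighbouring /ɟ/ is constant.
/ʈ/ is retroflex while /ɟ/ is palatal; the output [c] is palatal, matching the trigger — so the feature that spreads is place.
Manner and voice are unchanged, so the assimilation is partial, not total.
The same holds elsewhere in the data: /ʈ/ → [c] after /ʎ/ (retroflex → palatal, matching palatal); /ʈ/ → [t] after /z/ (retroflex → alveolar, matching alveolar) — only place changes, and always toward the preceding segment.
The trigger is the preceding segment, so the direction is progressive (perseverative).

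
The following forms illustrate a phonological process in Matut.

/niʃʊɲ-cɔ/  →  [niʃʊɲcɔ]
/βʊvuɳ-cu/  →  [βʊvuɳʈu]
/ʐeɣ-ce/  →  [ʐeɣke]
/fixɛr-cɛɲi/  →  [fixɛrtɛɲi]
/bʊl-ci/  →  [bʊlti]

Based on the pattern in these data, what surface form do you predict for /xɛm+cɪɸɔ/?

The data show progressive place assimilation: /c/ → [ʈ] after /ɳ/; /c/ → [k] after /ɣ/; /c/ → [t] after /r/; /c/ → [t] after /l/. In each pair only place changes, matching the preceding consonant, while manner and voice stay constant.
Nothing changes in [niʃʊɲcɔ]: there the adjacent consonants already agree in place (/c/ and /ɲ/ are both palatal), so this form is consistent with the same rule.
The rule targets /c/ (voiceless palatal stop), which sits after the trigger /m/ (bilabial).
A voiceless bilabial stop is [p], so the surface segment is [p].

[xɛmpɪɸɔ]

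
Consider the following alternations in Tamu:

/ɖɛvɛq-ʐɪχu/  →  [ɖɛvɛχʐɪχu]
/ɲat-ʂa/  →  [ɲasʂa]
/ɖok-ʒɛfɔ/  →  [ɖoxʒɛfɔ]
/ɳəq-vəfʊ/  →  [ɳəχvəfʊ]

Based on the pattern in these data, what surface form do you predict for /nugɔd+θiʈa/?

[nugɔzθiʈa]

The data show regressive manner assimilation: /q/ → [χ] before /ʐ/; /t/ → [s] before /ʂ/; /k/ → [x] before /ʒ/; /q/ → [χ] before /v/. In each pair only manner changes, matching the following consonant, while place and voice stay constant.
/d/ is a voiced alveolar stop. The following trigger /θ/ is a fricative, so /d/ must become a fricative as well.
A voiced alveolar fricative is [z], so the surface segment is [z].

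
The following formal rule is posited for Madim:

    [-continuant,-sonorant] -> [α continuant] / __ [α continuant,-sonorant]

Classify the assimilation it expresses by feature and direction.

regressive manner assimilation

The shared variable α links the value of [continuant] on the target to that of the neighbouring obstruent. [continuant] distinguishes stops from fricatives — a manner-of-articulation feature — so this is manner assimilation.
The conditioning segment sits to the right of the focus bar, meaning the trigger follows the segment that changes — regressive assimilation.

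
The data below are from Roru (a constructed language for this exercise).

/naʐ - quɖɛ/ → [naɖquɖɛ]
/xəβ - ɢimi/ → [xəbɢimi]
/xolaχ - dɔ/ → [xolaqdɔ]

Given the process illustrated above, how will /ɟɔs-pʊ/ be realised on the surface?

The data show regressive manner assimilation: /ʐ/ → [ɖ] before /q/; /β/ → [b] before /ɢ/; /χ/ → [q] before /d/. In each pair only manner changes, matching the following consonant, while place and voice stay constant.
/s/ is a voiceless alveolar fricative. The following trigger /p/ is a stop, so /s/ must become a stop as well.
A voiceless alveolar stop is [t], so the surface segment is [t].

[ɟɔtpʊ]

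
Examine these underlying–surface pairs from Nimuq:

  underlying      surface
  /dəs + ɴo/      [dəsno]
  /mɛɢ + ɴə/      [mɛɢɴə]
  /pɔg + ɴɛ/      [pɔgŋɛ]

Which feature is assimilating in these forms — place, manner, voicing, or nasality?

place

Underlying /ɴ/ is realised as [n] next to /s/; /s/ itself does not change.
The change uvular → alveolar matches the place of the preceding /s/, identifying this as place assimilation.
The other alternating form patterns the same way: /ɴ/ → [ŋ] after /g/ (uvular → velar, matching velar) — only place changes, and always toward the preceding segment.
Nothing changes in [mɛɢɴə]: there the adjacent consonants already agree in place (/ɴ/ and /ɢ/ are both uvular), so this form is consistent with the same rule.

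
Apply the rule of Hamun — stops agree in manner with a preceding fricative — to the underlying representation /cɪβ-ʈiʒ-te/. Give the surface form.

/ʈ/ is a voiceless retroflex stop. The preceding trigger /β/ is a fricative, so /ʈ/ must become a fricative as well.
Changing only its manner to fricative gives [ʂ] — the voiceless retroflex fricative.
The same rule applies at the second boundary: /t/ → [s] next to /ʒ/.

[cɪβʂiʒse]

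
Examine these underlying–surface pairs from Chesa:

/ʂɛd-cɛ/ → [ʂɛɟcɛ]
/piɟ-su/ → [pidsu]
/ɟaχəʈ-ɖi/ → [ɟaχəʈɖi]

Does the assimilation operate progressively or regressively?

Underlying /d/ is realised as [ɟ] next to /c/; /c/ itself does not change.
The change alveolar → palatal matches the place of the following /c/, identifying this as place assimilation.
The same holds elsewhere in the data: /ɟ/ → [d] before /s/ (palatal → alveolar, matching alveolar) — only place changes, and always toward the following segment.
Nothing changes in [ɟaχəʈɖi]: there the adjacent consonants already agree in place (/ʈ/ and /ɖ/ are both retroflex), so this form is consistent with the same rule.
Since the segment that changes precedes the conditioning segment, the assimilation is regressive.

regressive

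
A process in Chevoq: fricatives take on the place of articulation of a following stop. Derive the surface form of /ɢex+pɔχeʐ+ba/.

[ɢeɸpɔχeβba]

/x/ is a voiceless velar fricative. The following trigger /p/ is bilabial, so /x/ must become bilabial as well.
A voiceless bilabial fricative is [ɸ], so the surface segment is [ɸ].
The same rule applies at the second boundary: /ʐ/ → [β] next to /b/.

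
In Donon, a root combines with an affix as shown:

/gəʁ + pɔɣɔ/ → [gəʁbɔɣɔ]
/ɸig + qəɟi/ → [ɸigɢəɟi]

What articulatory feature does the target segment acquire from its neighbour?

voicing

Underlying /p/ is realised as [b] next to /ʁ/; /ʁ/ itself does not change.
The change voiceless → voiced matches the voicing of the preceding /ʁ/, identifying this as voicing assimilation.
Checking the remaining alternation: /q/ → [ɢ] after /g/ (voiceless → voiced, matching voiced) — only voicing changes, and always toward the preceding segment.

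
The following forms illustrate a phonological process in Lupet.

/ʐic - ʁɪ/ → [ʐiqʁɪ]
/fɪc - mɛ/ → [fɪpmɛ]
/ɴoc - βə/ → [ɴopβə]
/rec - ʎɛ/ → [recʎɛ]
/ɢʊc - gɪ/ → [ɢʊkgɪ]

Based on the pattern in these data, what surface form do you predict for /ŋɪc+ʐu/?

[ŋɪʈʐu]

The data show regressive place assimilation: /c/ → [q] before /ʁ/; /c/ → [p] before /m/; /c/ → [p] before /β/; /c/ → [k] before /g/. In each pair only place changes, matching the following consonant, while manner and voice stay constant.
No alternation appears in [recʎɛ]: there the adjacent consonants already agree in place (/c/ and /ʎ/ are both palatal), so this form is consistent with the same rule.
The rule targets /c/ (voiceless palatal stop), which sits before the trigger /ʐ/ (retroflex).
The voiceless retroflex stop is [ʈ], so /c/ → [ʈ].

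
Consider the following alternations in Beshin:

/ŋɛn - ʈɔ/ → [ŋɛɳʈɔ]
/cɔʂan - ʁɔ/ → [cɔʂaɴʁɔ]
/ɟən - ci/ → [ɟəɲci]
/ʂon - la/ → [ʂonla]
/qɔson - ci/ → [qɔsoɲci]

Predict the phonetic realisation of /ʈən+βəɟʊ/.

The data show regressive place assimilation: /n/ → [ɳ] before /ʈ/; /n/ → [ɴ] before /ʁ/; /n/ → [ɲ] before /c/. In each pair only place changes, matching the following consonant, while manner and voice stay constant.
Nothing changes in [ʂonla]: there the adjacent consonants already agree in place (/n/ and /l/ are both alveolar), so this form is consistent with the same rule.
The rule targets /n/ (voiced alveolar nasal), which sits before the trigger /β/ (bilabial).
Changing only its place to bilabial gives [m] — the voiced bilabial nasal.

[ʈəmβəɟʊ]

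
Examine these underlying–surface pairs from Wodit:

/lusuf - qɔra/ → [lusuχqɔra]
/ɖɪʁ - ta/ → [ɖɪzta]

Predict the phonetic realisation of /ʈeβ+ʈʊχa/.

[ʈeʐʈʊχa]

The data show regressive place assimilation: /f/ → [χ] before /q/; /ʁ/ → [z] before /t/. In each pair only place changes, matching the following consonant, while manner and voice stay constant.
/β/ is a voiced bilabial fricative. The following trigger /ʈ/ is retroflex, so /β/ must become retroflex as well.
Changing only its place to retroflex gives [ʐ] — the voiced retroflex fricative.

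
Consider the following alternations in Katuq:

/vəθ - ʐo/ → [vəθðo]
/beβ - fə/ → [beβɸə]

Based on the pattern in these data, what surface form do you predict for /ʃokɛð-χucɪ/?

The data show progressive place assimilation: /ʐ/ → [ð] after /θ/; /f/ → [ɸ] after /β/. In each pair only place changes, matching the preceding consonant, while manner and voice stay constant.
/χ/ is a voiceless uvular fricative. The preceding trigger /ð/ is dental, so /χ/ must become dental as well.
Changing only its place to dental gives [θ] — the voiceless dental fricative.

[ʃokɛðθucɪ]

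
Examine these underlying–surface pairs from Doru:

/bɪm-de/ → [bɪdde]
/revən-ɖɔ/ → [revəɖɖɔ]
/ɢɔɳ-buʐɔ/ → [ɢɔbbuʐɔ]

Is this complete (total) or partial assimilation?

total assimilation

Comparing underlying and surface forms, /m/ → [d] is the alternation; the neighbouring /d/ is constant.
The output [d] is identical to the trigger /d/ — every feature (place, manner, voicing) has been copied — so this is total assimilation.
The remaining alternations confirm this: /n/ → [ɖ] before /ɖ/; /ɳ/ → [b] before /b/ — in each case the output is a copy of the following consonant.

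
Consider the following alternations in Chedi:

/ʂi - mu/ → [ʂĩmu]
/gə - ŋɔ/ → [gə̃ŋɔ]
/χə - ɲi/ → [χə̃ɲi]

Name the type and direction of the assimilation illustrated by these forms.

regressive nasality assimilation (vowel nasalisation)

The vowel /i/ surfaces as nasalised [ĩ] next to the following nasal /m/ — it has acquired the [+nasal] feature of its neighbour.
Likewise in the remaining data: /ə/ → [ə̃] before /ŋ/; /ə/ → [ə̃] before /ɲ/ — each time a vowel is nasalised next to a following nasal.
Because the conditioning nasal is to the right of the vowel that changes, the process is regressive (anticipatory).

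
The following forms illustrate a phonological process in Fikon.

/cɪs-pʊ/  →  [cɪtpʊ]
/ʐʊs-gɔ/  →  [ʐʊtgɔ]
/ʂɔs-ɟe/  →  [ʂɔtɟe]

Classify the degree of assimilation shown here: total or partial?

Comparing underlying and surface forms, /s/ → [t] is the alternation; the neighbouring /p/ is constant.
/s/ is a fricative while /p/ is a stop; the output [t] is a stop, matching the trigger — so the feature that spreads is manner.
Place and voice are unchanged, so the assimilation is partial, not total.
Checking the remaining alternations: /s/ → [t] before /g/ (fricative → stop, matching a stop); /s/ → [t] before /ɟ/ (fricative → stop, matching a stop) — only manner changes, and always toward the following segment.

partial assimilation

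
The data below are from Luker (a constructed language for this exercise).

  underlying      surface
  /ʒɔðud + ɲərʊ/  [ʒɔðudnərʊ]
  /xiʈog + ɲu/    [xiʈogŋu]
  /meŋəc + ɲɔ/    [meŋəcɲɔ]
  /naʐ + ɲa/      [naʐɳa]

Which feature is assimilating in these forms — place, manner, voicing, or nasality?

place

The segment that alternates is /ɲ/, which surfaces as [n] when adjacent to /d/.
/ɲ/ is palatal while /d/ is alveolar; the output [n] is alveolar, matching the trigger — so the feature that spreads is place.
Checking the remaining alternations: /ɲ/ → [ŋ] after /g/ (palatal → velar, matching velar); /ɲ/ → [ɳ] after /ʐ/ (palatal → retroflex, matching retroflex) — only place changes, and always toward the preceding segment.
Nothing changes in [meŋəcɲɔ]: there the adjacent consonants already agree in place (/ɲ/ and /c/ are both palatal), so this form is consistent with the same rule.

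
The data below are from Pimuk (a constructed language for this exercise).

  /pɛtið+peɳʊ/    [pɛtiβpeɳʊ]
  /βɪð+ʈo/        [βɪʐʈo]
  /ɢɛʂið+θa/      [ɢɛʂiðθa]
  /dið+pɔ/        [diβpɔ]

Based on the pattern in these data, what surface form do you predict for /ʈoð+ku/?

[ʈoɣku]

The data show regressive place assimilation: /ð/ → [β] before /p/; /ð/ → [ʐ] before /ʈ/. In each pair only place changes, matching the following consonant, while manner and voice stay constant.
No alternation appears in [ɢɛʂiðθa]: there the adjacent consonants already agree in place (/ð/ and /θ/ are both dental), so this form is consistent with the same rule.
/ð/ is a voiced dental fricative. The following trigger /k/ is velar, so /ð/ must become velar as well.
Changing only its place to velar gives [ɣ] — the voiced velar fricative.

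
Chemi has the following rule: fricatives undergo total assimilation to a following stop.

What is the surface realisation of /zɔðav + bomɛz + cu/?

/v/ is the segment targeted by the rule; it sits immediately before /b/, so it assimilates completely and surfaces as [b].
The same rule applies at the second boundary: /z/ → [c] next to /c/.

[zɔðabbomɛccu]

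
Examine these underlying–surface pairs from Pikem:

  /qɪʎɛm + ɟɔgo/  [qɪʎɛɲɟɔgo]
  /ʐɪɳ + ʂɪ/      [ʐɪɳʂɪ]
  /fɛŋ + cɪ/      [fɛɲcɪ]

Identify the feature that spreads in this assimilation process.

place

Underlying /m/ is realised as [ɲ] next to /ɟ/; /ɟ/ itself does not change.
/m/ is bilabial while /ɟ/ is palatal; the output [ɲ] is palatal, matching the trigger — so the feature that spreads is place.
The same holds elsewhere in the data: /ŋ/ → [ɲ] before /c/ (velar → palatal, matching palatal) — only place changes, and always toward the following segment.
Nothing changes in [ʐɪɳʂɪ]: there the adjacent consonants already agree in place (/ɳ/ and /ʂ/ are both retroflex), so this form is consistent with the same rule.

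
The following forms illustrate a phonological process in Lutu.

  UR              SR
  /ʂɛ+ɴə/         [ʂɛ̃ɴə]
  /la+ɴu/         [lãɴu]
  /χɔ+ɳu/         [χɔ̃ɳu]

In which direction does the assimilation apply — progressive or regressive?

The vowel /ɛ/ surfaces as nasalised [ɛ̃] next to the following nasal /ɴ/ — it has acquired the [+nasal] feature of its neighbour.
Likewise in the remaining data: /a/ → [ã] before /ɴ/; /ɔ/ → [ɔ̃] before /ɳ/ — each time a vowel is nasalised next to a following nasal.
Because the conditioning nasal is to the right of the vowel that changes, the process is regressive (anticipatory).

regressive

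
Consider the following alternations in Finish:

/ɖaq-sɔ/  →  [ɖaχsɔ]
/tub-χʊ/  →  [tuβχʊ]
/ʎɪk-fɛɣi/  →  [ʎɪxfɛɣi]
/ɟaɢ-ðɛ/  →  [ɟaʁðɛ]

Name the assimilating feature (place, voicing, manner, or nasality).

Comparing underlying and surface forms, /q/ → [χ] is the alternation; the neighbouring /s/ is constant.
/q/ is a stop while /s/ is a fricative; the output [χ] is a fricative, matching the trigger — so the feature that spreads is manner.
The same holds elsewhere in the data: /b/ → [β] before /χ/ (stop → fricative, matching a fricative); /k/ → [x] before /f/ (stop → fricative, matching a fricative); /ɢ/ → [ʁ] before /ð/ (stop → fricative, matching a fricative) — only manner changes, and always toward the following segment.

manner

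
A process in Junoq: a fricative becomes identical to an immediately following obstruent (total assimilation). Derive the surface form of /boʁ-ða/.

/ʁ/ is the segment targeted by the rule; it sits immediately before /ð/, so it assimilates completely and surfaces as [ð].

[boðða]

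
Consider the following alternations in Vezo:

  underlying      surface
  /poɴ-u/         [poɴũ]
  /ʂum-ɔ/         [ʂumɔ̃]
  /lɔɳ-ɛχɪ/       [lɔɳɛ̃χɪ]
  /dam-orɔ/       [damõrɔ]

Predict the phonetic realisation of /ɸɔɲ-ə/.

The data show progressive nasality assimilation (vowel nasalisation): /u/ → [ũ] after /ɴ/; /ɔ/ → [ɔ̃] after /m/; /ɛ/ → [ɛ̃] after /ɳ/; /o/ → [õ] after /m/ — a vowel is nasalised by an immediately preceding nasal consonant.
The vowel /ə/ is adjacent to the preceding nasal /ɲ/, so it acquires [+nasal] and surfaces as [ə̃].

[ɸɔɲə̃]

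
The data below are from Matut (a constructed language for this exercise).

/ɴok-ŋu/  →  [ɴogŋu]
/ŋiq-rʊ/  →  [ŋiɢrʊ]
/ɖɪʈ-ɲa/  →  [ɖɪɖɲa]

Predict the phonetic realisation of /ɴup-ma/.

[ɴubma]

The data show regressive voicing assimilation: /k/ → [g] before /ŋ/; /q/ → [ɢ] before /r/; /ʈ/ → [ɖ] before /ɲ/. In each pair only voicing changes, matching the following consonant, while place and manner stay constant.
The rule targets /p/ (voiceless bilabial stop), which sits before the trigger /m/ (voiced).
A voiced bilabial stop is [b], so the surface segment is [b].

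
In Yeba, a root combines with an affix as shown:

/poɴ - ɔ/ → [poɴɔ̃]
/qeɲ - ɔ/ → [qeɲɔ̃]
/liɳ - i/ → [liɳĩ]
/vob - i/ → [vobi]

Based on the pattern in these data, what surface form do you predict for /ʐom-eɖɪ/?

The data show progressive nasality assimilation (vowel nasalisation): /ɔ/ → [ɔ̃] after /ɴ/; /ɔ/ → [ɔ̃] after /ɲ/; /i/ → [ĩ] after /ɳ/ — a vowel is nasalised by an immediately preceding nasal consonant.
No change occurs in [vobi] because the vowel at the boundary is adjacent to an oral consonant, not a nasal (/i/ next to /b/).
/e/ sits next to the nasal /m/ and is therefore nasalised to [ẽ].

[ʐomẽɖɪ]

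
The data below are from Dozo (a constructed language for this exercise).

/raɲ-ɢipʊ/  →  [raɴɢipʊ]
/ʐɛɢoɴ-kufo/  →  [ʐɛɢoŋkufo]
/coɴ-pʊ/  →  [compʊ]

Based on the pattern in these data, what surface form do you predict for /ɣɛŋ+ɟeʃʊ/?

The data show regressive place assimilation: /ɲ/ → [ɴ] before /ɢ/; /ɴ/ → [ŋ] before /k/; /ɴ/ → [m] before /p/. In each pair only place changes, matching the following consonant, while manner and voice stay constant.
The rule targets /ŋ/ (voiced velar nasal), which sits before the trigger /ɟ/ (palatal).
The voiced palatal nasal is [ɲ], so /ŋ/ → [ɲ].

[ɣɛɲɟeʃʊ]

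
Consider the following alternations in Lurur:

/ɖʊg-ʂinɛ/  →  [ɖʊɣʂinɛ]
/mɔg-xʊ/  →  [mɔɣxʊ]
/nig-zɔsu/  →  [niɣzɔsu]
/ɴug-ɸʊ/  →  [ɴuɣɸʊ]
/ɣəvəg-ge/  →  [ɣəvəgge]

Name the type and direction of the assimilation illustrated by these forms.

regressive manner assimilation

Comparing underlying and surface forms, /g/ → [ɣ] is the alternation; the neighbouring /ʂ/ is constant.
The change stop → fricative matches the manner of the following /ʂ/, identifying this as manner assimilation.
Place and voice are unchanged, so the assimilation is partial, not total.
Checking the remaining alternations: /g/ → [ɣ] before /x/ (stop → fricative, matching a fricative); /g/ → [ɣ] before /z/ (stop → fricative, matching a fricative); /g/ → [ɣ] before /ɸ/ (stop → fricative, matching a fricative) — only manner changes, and always toward the following segment.
No alternation appears in [ɣəvəgge]: there the adjacent consonants already agree in manner (/g/ and /g/ are both stops), so this form is consistent with the same rule.
Since the segment that changes precedes the conditioning segment, the assimilation is regressive.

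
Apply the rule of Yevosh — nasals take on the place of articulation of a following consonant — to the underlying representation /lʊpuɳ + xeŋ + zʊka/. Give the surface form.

/ɳ/ is a voiced retroflex nasal. The following trigger /x/ is velar, so /ɳ/ must become velar as well.
The voiced velar nasal is [ŋ], so /ɳ/ → [ŋ].
The same rule applies at the second boundary: /ŋ/ → [n] next to /z/.

[lʊpuŋxenzʊka]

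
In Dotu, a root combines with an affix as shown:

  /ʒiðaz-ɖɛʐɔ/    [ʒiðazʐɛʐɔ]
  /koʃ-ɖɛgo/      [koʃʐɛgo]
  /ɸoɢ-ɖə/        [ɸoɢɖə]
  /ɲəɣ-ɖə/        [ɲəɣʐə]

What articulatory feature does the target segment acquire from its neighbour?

manner

Comparing underlying and surface forms, /ɖ/ → [ʐ] is the alternation; the neighbouring /z/ is constant.
/ɖ/ is a stop while /z/ is a fricative; the output [ʐ] is a fricative, matching the trigger — so the feature that spreads is manner.
The other alternating forms pattern the same way: /ɖ/ → [ʐ] after /ʃ/ (stop → fricative, matching a fricative); /ɖ/ → [ʐ] after /ɣ/ (stop → fricative, matching a fricative) — only manner changes, and always toward the preceding segment.
No alternation appears in [ɸoɢɖə]: there the adjacent consonants already agree in manner (/ɖ/ and /ɢ/ are both stops), so this form is consistent with the same rule.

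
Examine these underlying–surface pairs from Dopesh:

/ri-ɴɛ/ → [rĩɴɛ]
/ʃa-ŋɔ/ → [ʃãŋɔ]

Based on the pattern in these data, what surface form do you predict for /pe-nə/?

The data show regressive nasality assimilation (vowel nasalisation): /i/ → [ĩ] before /ɴ/; /a/ → [ã] before /ŋ/ — a vowel is nasalised by an immediately following nasal consonant.
/e/ sits next to the nasal /n/ and is therefore nasalised to [ẽ].

[pẽnə]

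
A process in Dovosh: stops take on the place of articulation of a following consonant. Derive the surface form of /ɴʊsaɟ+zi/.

The rule targets /ɟ/ (voiced palatal stop), which sits before the trigger /z/ (alveolar).
Changing only its place to alveolar gives [d] — the voiced alveolar stop.

[ɴʊsadzi]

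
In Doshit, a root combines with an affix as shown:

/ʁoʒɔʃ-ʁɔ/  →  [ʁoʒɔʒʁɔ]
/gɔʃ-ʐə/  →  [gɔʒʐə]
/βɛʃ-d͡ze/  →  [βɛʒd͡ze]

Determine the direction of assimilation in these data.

regressive

Underlying /ʃ/ is realised as [ʒ] next to /ʁ/; /ʁ/ itself does not change.
The change voiceless → voiced matches the voicing of the following /ʁ/, identifying this as voicing assimilation.
The same holds elsewhere in the data: /ʃ/ → [ʒ] before /ʐ/ (voiceless → voiced, matching voiced); /ʃ/ → [ʒ] before /d͡z/ (voiceless → voiced, matching voiced) — only voicing changes, and always toward the following segment.
The trigger is the following segment, so the direction is regressive (anticipatory).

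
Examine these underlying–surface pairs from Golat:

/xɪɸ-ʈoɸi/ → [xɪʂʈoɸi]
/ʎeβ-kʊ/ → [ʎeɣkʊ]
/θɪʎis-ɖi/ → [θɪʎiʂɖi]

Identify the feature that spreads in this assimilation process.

The segment that alternates is /ɸ/, which surfaces as [ʂ] when adjacent to /ʈ/.
/ɸ/ is bilabial while /ʈ/ is retroflex; the output [ʂ] is retroflex, matching the trigger — so the feature that spreads is place.
The other alternating forms pattern the same way: /β/ → [ɣ] before /k/ (bilabial → velar, matching velar); /s/ → [ʂ] before /ɖ/ (alveolar → retroflex, matching retroflex) — only place changes, and always toward the following segment.

place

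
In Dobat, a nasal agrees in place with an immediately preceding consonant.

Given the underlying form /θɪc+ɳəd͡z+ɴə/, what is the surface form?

The rule targets /ɳ/ (voiced retroflex nasal), which sits after the trigger /c/ (palatal).
Changing only its place to palatal gives [ɲ] — the voiced palatal nasal.
The same rule applies at the second boundary: /ɴ/ → [n] next to /d͡z/.

[θɪcɲəd͡znə]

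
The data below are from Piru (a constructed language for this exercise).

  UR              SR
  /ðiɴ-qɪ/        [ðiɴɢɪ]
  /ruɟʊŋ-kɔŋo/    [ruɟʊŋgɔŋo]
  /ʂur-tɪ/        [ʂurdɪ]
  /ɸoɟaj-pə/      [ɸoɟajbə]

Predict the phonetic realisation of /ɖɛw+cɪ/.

[ɖɛwɟɪ]

The data show progressive voicing assimilation: /q/ → [ɢ] after /ɴ/; /k/ → [g] after /ŋ/; /t/ → [d] after /r/; /p/ → [b] after /j/. In each pair only voicing changes, matching the preceding consonant, while place and manner stay constant.
/c/ is a voiceless palatal stop. The preceding trigger /w/ is voiced, so /c/ must become voiced as well.
The voiced palatal stop is [ɟ], so /c/ → [ɟ].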